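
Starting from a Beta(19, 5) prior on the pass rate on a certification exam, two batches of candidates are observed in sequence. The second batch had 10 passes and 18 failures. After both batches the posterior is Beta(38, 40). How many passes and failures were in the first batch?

Because Beta–binomial updating is additive in the counts, the combined data contributed (α_post−α_prior, β_post−β_prior) successes and failures.
Total across both batches: 38−19=19 passes, 40−5=35 failures.
Subtract the second batch: 19−10=9 passes and 35−18=17 failures.

9 passes and 17 failures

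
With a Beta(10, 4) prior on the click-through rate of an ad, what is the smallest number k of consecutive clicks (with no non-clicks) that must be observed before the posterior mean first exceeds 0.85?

k = 13

After k clicks and 0 non-clicks the posterior is Beta(10+k, 4), with mean (10+k)/(10+4+k).
Set (10+k)/(14+k) > 0.85 and solve: k > (0.85·14 − 10)/(1 − 0.85) = 12.667.
The smallest integer exceeding 12.667 is 13, and checking k=13: (23)/(27) = 0.8519 > 0.85.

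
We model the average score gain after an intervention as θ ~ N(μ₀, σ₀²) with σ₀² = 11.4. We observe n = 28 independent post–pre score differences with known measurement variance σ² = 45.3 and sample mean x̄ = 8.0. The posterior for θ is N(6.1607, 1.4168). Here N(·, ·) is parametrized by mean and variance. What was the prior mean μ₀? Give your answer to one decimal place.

With known observation variance, the Normal–Normal posterior has precision τ_n = τ₀ + n/σ² and mean μ_n = (τ₀μ₀ + (n/σ²)x̄)/τ_n.
Here τ₀ = 1/11.4 = 0.087719 and τ_data = 28/45.3 = 0.618102, so τ_n = 0.705821.
Rearranging for μ₀: μ₀ = (μ_n·τ_n − τ_data·x̄)/τ₀ = (6.1607·0.705821 − 0.618102·8.0) / 0.087719 = -0.596465/0.087719 ≈ -6.8.

μ₀ = -6.8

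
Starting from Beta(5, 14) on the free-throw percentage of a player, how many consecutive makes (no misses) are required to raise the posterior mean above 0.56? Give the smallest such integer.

k = 13

After k makes and 0 misses the posterior is Beta(5+k, 14), with mean (5+k)/(5+14+k).
Set (5+k)/(19+k) > 0.56 and solve: k > (0.56·19 − 5)/(1 − 0.56) = 12.818.
The smallest integer exceeding 12.818 is 13.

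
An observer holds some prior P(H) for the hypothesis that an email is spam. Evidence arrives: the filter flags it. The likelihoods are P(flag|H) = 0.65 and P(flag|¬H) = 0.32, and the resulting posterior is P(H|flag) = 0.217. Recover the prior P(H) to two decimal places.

P(H) = 0.12

Bayes' rule in odds form gives O(H|E) = O(H)·[P(E|H)/P(E|¬H)], hence O(H) = O(H|E)/LR.
Posterior odds = 0.217/(1−0.217) = 0.2771. LR = 0.65/0.32 = 2.0312.
Prior odds = 0.2771/2.0312 = 0.1364, so P(H) = 0.1364/(1+0.1364) ≈ 0.12.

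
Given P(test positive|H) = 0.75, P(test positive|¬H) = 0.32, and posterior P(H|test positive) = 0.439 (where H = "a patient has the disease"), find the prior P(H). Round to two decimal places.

In odds form, posterior odds = prior odds × likelihood ratio, so prior odds = posterior odds ÷ LR.
Posterior odds = 0.439/(1−0.439) = 0.7825. LR = 0.75/0.32 = 2.3438.
Prior odds = 0.7825/2.3438 = 0.3339, so P(H) = 0.3339/(1+0.3339) ≈ 0.25.

P(H) = 0.25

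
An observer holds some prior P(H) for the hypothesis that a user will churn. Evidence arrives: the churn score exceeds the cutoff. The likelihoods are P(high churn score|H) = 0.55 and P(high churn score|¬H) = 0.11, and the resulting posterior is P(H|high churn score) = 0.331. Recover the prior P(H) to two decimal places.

P(H) = 0.09

In odds form, posterior odds = prior odds × likelihood ratio, so prior odds = posterior odds ÷ LR.
Posterior odds = 0.331/(1−0.331) = 0.4948. LR = 0.55/0.11 = 5.0000.
Prior odds = 0.4948/5.0000 = 0.0990, so P(H) = 0.0990/(1+0.0990) ≈ 0.09.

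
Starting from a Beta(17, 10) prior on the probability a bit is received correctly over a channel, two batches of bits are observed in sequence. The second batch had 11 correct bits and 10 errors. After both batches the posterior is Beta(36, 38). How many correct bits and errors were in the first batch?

Sequential conjugate updates are equivalent to a single update on the pooled data, so total successes = posterior α − prior α and total failures = posterior β − prior β.
Total across both batches: 36−17=19 correct bits, 38−10=28 errors.
Subtract the second batch: 19−11=8 correct bits and 28−10=18 errors.

8 correct bits and 18 errors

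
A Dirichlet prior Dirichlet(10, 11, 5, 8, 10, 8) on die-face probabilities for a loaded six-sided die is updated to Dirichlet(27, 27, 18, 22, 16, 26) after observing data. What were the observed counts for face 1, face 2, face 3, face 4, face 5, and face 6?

For a Dirichlet(α) prior with multinomial counts c, the posterior is Dirichlet(α + c) componentwise.
Counts are posterior − prior componentwise: 27−10=17, 27−11=16, 18−5=13, 22−8=14, 16−10=6, 26−8=18.

counts (17, 16, 13, 14, 6, 18)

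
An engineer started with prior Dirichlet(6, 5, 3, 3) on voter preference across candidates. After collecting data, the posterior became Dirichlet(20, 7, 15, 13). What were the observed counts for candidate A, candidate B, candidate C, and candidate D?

For a Dirichlet(α) prior with multinomial counts c, the posterior is Dirichlet(α + c) componentwise.
Counts are posterior − prior componentwise: 20−6=14, 7−5=2, 15−3=12, 13−3=10.

counts (14, 2, 12, 10)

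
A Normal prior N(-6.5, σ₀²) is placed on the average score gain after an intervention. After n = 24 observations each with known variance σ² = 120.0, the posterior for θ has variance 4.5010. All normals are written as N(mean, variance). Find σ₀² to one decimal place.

For the Normal–Normal model with known σ², precisions add: τ_n = τ₀ + n/σ².
So 1/σ₀² = 1/4.5010 − 24/120.0 = 0.222173 − 0.200000 = 0.022173.
Hence σ₀² = 1/0.022173 ≈ 45.1.

σ₀² = 45.1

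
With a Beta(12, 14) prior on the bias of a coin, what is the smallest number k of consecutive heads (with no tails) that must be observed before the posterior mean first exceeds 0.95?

k = 255

After k heads and 0 tails the posterior is Beta(12+k, 14), with mean (12+k)/(12+14+k).
Set (12+k)/(26+k) > 0.95 and solve: k > (0.95·26 − 12)/(1 − 0.95) = 254.000.
The smallest integer exceeding 254.000 is 255.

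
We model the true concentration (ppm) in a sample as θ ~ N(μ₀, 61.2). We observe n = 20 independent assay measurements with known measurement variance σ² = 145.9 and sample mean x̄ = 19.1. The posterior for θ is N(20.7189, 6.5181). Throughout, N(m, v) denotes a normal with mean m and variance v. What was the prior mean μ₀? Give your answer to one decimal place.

μ₀ = 34.3

With known observation variance, the Normal–Normal posterior has precision τ_n = τ₀ + n/σ² and mean μ_n = (τ₀μ₀ + (n/σ²)x̄)/τ_n.
Here τ₀ = 1/61.2 = 0.016340 and τ_data = 20/145.9 = 0.137080, so τ_n = 0.153420.
Rearranging for μ₀: μ₀ = (μ_n·τ_n − τ_data·x̄)/τ₀ = (20.7189·0.153420 − 0.137080·19.1) / 0.016340 = 0.560466/0.016340 ≈ 34.3.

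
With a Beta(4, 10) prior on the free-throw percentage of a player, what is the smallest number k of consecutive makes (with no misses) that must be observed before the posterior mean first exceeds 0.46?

k = 5

After k makes and 0 misses the posterior is Beta(4+k, 10), with mean (4+k)/(4+10+k).
Set (4+k)/(14+k) > 0.46 and solve: k > (0.46·14 − 4)/(1 − 0.46) = 4.519.
The smallest integer exceeding 4.519 is 5.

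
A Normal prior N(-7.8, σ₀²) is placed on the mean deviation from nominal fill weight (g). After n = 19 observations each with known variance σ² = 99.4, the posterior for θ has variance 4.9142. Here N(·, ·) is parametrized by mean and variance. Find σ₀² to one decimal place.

Posterior precision equals prior precision plus data precision: 1/σ_n² = 1/σ₀² + n/σ².
So 1/σ₀² = 1/4.9142 − 19/99.4 = 0.203492 − 0.191147 = 0.012345.
Hence σ₀² = 1/0.012345 ≈ 81.0.

σ₀² = 81.0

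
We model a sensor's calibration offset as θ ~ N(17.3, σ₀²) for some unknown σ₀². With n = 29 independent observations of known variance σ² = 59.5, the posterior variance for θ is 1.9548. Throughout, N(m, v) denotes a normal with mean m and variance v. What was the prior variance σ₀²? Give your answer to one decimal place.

For the Normal–Normal model with known σ², precisions add: τ_n = τ₀ + n/σ².
So 1/σ₀² = 1/1.9548 − 29/59.5 = 0.511561 − 0.487395 = 0.024166.
Hence σ₀² = 1/0.024166 ≈ 41.4.

σ₀² = 41.4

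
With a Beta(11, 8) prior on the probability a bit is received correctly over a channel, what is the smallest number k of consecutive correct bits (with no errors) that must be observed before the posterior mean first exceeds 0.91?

After k correct bits and 0 errors the posterior is Beta(11+k, 8), with mean (11+k)/(11+8+k).
Set (11+k)/(19+k) > 0.91 and solve: k > (0.91·19 − 11)/(1 − 0.91) = 69.889.
The smallest integer exceeding 69.889 is 70.

k = 70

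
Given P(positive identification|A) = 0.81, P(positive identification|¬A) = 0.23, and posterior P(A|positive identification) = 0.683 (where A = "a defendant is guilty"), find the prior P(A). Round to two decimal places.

Bayes' rule in odds form gives O(A|E) = O(A)·[P(E|A)/P(E|¬A)], hence O(A) = O(A|E)/LR.
Posterior odds = 0.683/(1−0.683) = 2.1546. LR = 0.81/0.23 = 3.5217.
Prior odds = 2.1546/3.5217 = 0.6118, so P(A) = 0.6118/(1+0.6118) ≈ 0.38.

P(A) = 0.38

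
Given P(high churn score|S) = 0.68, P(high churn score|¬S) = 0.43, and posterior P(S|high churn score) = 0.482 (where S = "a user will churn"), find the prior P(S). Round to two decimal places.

P(S) = 0.37

In odds form, posterior odds = prior odds × likelihood ratio, so prior odds = posterior odds ÷ LR.
Posterior odds = 0.482/(1−0.482) = 0.9305. LR = 0.68/0.43 = 1.5814.
Prior odds = 0.9305/1.5814 = 0.5884, so P(S) = 0.5884/(1+0.5884) ≈ 0.37.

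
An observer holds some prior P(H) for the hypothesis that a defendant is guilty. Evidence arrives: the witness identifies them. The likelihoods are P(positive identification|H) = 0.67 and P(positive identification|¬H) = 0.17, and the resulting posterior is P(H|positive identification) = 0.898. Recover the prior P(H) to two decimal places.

In odds form, posterior odds = prior odds × likelihood ratio, so prior odds = posterior odds ÷ LR.
Posterior odds = 0.898/(1−0.898) = 8.8039. LR = 0.67/0.17 = 3.9412.
Prior odds = 8.8039/3.9412 = 2.2338, so P(H) = 2.2338/(1+2.2338) ≈ 0.69.

P(H) = 0.69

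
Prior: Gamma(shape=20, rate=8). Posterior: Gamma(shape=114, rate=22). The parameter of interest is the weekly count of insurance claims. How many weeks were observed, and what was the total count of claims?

A Gamma(α, β) prior (rate parametrization) on a Poisson rate with n observations summing to S gives posterior Gamma(α+S, β+n).
Matching: Σxᵢ = 114 − 20 = 94 and n = 22 − 8 = 14.

n = 14 weeks with total 94 claims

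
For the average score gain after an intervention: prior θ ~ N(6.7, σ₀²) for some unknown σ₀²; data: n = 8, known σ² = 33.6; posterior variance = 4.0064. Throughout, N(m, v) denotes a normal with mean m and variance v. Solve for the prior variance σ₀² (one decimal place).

For the Normal–Normal model with known σ², precisions add: τ_n = τ₀ + n/σ².
So 1/σ₀² = 1/4.0064 − 8/33.6 = 0.249601 − 0.238095 = 0.011506.
Hence σ₀² = 1/0.011506 ≈ 86.9.

σ₀² = 86.9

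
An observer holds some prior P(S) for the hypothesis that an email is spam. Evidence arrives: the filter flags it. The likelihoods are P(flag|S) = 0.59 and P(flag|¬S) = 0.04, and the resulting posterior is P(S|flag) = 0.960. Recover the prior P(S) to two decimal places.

P(S) = 0.62

Bayes' rule in odds form gives O(S|E) = O(S)·[P(E|S)/P(E|¬S)], hence O(S) = O(S|E)/LR.
Posterior odds = 0.960/(1−0.960) = 24.0000. LR = 0.59/0.04 = 14.7500.
Prior odds = 24.0000/14.7500 = 1.6271, so P(S) = 1.6271/(1+1.6271) ≈ 0.62.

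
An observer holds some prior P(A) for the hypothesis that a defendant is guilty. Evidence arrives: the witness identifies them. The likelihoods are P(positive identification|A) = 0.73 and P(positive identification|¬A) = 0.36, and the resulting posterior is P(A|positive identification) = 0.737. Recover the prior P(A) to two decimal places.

In odds form, posterior odds = prior odds × likelihood ratio, so prior odds = posterior odds ÷ LR.
Posterior odds = 0.737/(1−0.737) = 2.8023. LR = 0.73/0.36 = 2.0278.
Prior odds = 2.8023/2.0278 = 1.3819, so P(A) = 1.3819/(1+1.3819) ≈ 0.58.

P(A) = 0.58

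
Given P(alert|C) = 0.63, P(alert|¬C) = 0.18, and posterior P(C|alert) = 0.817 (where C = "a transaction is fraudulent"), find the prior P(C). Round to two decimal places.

Bayes' rule in odds form gives O(C|E) = O(C)·[P(E|C)/P(E|¬C)], hence O(C) = O(C|E)/LR.
Posterior odds = 0.817/(1−0.817) = 4.4645. LR = 0.63/0.18 = 3.5000.
Prior odds = 4.4645/3.5000 = 1.2756, so P(C) = 1.2756/(1+1.2756) ≈ 0.56.

P(C) = 0.56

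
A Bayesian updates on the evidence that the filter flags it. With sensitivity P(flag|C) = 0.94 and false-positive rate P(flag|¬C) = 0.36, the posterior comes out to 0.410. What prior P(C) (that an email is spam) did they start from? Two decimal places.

P(C) = 0.21

In odds form, posterior odds = prior odds × likelihood ratio, so prior odds = posterior odds ÷ LR.
Posterior odds = 0.410/(1−0.410) = 0.6949. LR = 0.94/0.36 = 2.6111.
Prior odds = 0.6949/2.6111 = 0.2661, so P(C) = 0.2661/(1+0.2661) ≈ 0.21.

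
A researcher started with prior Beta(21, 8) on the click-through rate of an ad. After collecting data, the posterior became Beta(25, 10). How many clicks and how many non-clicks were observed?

4 clicks and 2 non-clicks

Beta is conjugate to the binomial likelihood: posterior = Beta(α+s, β+f).
So s = 25 − 21 = 4 and f = 10 − 8 = 2.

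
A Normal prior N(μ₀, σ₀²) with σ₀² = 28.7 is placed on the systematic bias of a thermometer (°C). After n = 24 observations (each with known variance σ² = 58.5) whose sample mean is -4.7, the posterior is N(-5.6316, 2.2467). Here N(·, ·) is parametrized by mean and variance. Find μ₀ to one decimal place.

μ₀ = -16.6

The posterior mean is a precision-weighted average: μ_n = (τ₀μ₀ + τ_data·x̄)/(τ₀+τ_data), with τ₀=1/σ₀² and τ_data=n/σ².
Here τ₀ = 1/28.7 = 0.034843 and τ_data = 24/58.5 = 0.410256, so τ_n = 0.445099.
Rearranging for μ₀: μ₀ = (μ_n·τ_n − τ_data·x̄)/τ₀ = (-5.6316·0.445099 − 0.410256·-4.7) / 0.034843 = -0.578416/0.034843 ≈ -16.6.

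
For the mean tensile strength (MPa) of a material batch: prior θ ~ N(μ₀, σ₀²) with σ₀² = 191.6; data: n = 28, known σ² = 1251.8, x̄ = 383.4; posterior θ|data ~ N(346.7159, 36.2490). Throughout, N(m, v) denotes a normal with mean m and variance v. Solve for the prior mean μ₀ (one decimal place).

The posterior mean is a precision-weighted average: μ_n = (τ₀μ₀ + τ_data·x̄)/(τ₀+τ_data), with τ₀=1/σ₀² and τ_data=n/σ².
Here τ₀ = 1/191.6 = 0.005219 and τ_data = 28/1251.8 = 0.022368, so τ_n = 0.027587.
Rearranging for μ₀: μ₀ = (μ_n·τ_n − τ_data·x̄)/τ₀ = (346.7159·0.027587 − 0.022368·383.4) / 0.005219 = 0.988960/0.005219 ≈ 189.5.

μ₀ = 189.5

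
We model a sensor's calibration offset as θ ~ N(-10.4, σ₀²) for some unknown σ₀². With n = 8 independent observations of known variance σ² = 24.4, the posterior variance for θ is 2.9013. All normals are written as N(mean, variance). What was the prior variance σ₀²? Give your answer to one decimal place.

σ₀² = 59.5

Posterior precision equals prior precision plus data precision: 1/σ_n² = 1/σ₀² + n/σ².
So 1/σ₀² = 1/2.9013 − 8/24.4 = 0.344673 − 0.327869 = 0.016804.
Hence σ₀² = 1/0.016804 ≈ 59.5.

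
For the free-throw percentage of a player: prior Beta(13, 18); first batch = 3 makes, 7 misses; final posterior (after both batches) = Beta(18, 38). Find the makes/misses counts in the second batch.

2 makes and 13 misses

Sequential conjugate updates are equivalent to a single update on the pooled data, so total successes = posterior α − prior α and total failures = posterior β − prior β.
Total across both batches: 18−13=5 makes, 38−18=20 misses.
Subtract the first batch: 5−3=2 makes and 20−7=13 misses.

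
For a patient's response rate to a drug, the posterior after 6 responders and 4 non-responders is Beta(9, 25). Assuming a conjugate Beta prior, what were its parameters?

A Beta(a, b) prior with s successes and f failures in binomial data gives a Beta(a+s, b+f) posterior.
Subtract the data counts: 9−6=3, 25−4=21.

Beta(3, 21)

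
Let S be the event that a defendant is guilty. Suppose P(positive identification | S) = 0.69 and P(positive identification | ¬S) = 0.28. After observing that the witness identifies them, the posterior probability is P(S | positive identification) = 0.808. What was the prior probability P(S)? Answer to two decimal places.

P(S) = 0.63

In odds form, posterior odds = prior odds × likelihood ratio, so prior odds = posterior odds ÷ LR.
Posterior odds = 0.808/(1−0.808) = 4.2083. LR = 0.69/0.28 = 2.4643.
Prior odds = 4.2083/2.4643 = 1.7077, so P(S) = 1.7077/(1+1.7077) ≈ 0.63.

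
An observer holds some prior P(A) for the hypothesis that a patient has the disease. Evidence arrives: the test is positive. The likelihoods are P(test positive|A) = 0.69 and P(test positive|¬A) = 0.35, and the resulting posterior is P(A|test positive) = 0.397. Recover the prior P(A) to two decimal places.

P(A) = 0.25

In odds form, posterior odds = prior odds × likelihood ratio, so prior odds = posterior odds ÷ LR.
Posterior odds = 0.397/(1−0.397) = 0.6584. LR = 0.69/0.35 = 1.9714.
Prior odds = 0.6584/1.9714 = 0.3340, so P(A) = 0.3340/(1+0.3340) ≈ 0.25.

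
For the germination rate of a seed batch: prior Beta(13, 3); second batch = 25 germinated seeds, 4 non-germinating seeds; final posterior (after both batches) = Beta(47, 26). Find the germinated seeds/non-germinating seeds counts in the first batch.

9 germinated seeds and 19 non-germinating seeds

Sequential conjugate updates are equivalent to a single update on the pooled data, so total successes = posterior α − prior α and total failures = posterior β − prior β.
Total across both batches: 47−13=34 germinated seeds, 26−3=23 non-germinating seeds.
Subtract the second batch: 34−25=9 germinated seeds and 23−4=19 non-germinating seeds.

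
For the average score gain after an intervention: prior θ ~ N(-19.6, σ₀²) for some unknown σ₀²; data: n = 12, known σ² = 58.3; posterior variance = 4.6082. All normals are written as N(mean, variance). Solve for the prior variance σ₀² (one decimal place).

σ₀² = 89.5

For the Normal–Normal model with known σ², precisions add: τ_n = τ₀ + n/σ².
So 1/σ₀² = 1/4.6082 − 12/58.3 = 0.217004 − 0.205832 = 0.011172.
Hence σ₀² = 1/0.011172 ≈ 89.5.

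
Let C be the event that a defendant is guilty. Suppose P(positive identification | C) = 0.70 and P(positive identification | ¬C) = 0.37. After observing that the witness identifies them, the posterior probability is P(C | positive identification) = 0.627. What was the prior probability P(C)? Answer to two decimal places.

Bayes' rule in odds form gives O(C|E) = O(C)·[P(E|C)/P(E|¬C)], hence O(C) = O(C|E)/LR.
Posterior odds = 0.627/(1−0.627) = 1.6810. LR = 0.70/0.37 = 1.8919.
Prior odds = 1.6810/1.8919 = 0.8885, so P(C) = 0.8885/(1+0.8885) ≈ 0.47.

P(C) = 0.47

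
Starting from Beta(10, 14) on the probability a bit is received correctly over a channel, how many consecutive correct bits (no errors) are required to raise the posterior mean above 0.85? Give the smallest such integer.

k = 70

After k correct bits and 0 errors the posterior is Beta(10+k, 14), with mean (10+k)/(10+14+k).
Set (10+k)/(24+k) > 0.85 and solve: k > (0.85·24 − 10)/(1 − 0.85) = 69.333.
The smallest integer exceeding 69.333 is 70, and checking k=70: (80)/(94) = 0.8511 > 0.85.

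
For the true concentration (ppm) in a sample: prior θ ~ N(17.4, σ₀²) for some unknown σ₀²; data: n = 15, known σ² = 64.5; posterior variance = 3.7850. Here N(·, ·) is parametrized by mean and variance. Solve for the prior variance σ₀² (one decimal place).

σ₀² = 31.6

For the Normal–Normal model with known σ², precisions add: τ_n = τ₀ + n/σ².
So 1/σ₀² = 1/3.7850 − 15/64.5 = 0.264201 − 0.232558 = 0.031643.
Hence σ₀² = 1/0.031643 ≈ 31.6.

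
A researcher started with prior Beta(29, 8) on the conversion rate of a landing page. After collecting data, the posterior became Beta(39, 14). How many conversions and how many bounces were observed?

A Beta(α, β) prior with s successes and f failures in binomial data gives a Beta(α+s, β+f) posterior.
So s = 39 − 29 = 10 and f = 14 − 8 = 6.

10 conversions and 6 bounces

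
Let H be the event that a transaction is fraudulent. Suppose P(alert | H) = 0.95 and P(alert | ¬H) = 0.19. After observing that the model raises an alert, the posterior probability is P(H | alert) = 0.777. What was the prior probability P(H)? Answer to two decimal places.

Bayes' rule in odds form gives O(H|E) = O(H)·[P(E|H)/P(E|¬H)], hence O(H) = O(H|E)/LR.
Posterior odds = 0.777/(1−0.777) = 3.4843. LR = 0.95/0.19 = 5.0000.
Prior odds = 3.4843/5.0000 = 0.6969, so P(H) = 0.6969/(1+0.6969) ≈ 0.41.

P(H) = 0.41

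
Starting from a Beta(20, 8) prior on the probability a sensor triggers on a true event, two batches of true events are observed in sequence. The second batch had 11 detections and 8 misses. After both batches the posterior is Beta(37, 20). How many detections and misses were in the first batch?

Because Beta–binomial updating is additive in the counts, the combined data contributed (α_post−α_prior, β_post−β_prior) successes and failures.
Total across both batches: 37−20=17 detections, 20−8=12 misses.
Subtract the second batch: 17−11=6 detections and 12−8=4 misses.

6 detections and 4 misses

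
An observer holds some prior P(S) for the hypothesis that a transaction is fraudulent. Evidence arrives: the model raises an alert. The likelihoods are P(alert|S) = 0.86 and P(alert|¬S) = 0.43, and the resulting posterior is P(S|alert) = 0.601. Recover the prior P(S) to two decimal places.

Bayes' rule in odds form gives O(S|E) = O(S)·[P(E|S)/P(E|¬S)], hence O(S) = O(S|E)/LR.
Posterior odds = 0.601/(1−0.601) = 1.5063. LR = 0.86/0.43 = 2.0000.
Prior odds = 1.5063/2.0000 = 0.7531, so P(S) = 0.7531/(1+0.7531) ≈ 0.43.

P(S) = 0.43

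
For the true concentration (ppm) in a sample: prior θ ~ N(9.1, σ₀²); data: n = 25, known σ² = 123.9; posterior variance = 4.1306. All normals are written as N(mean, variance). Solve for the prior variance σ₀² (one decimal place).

σ₀² = 24.8

Posterior precision equals prior precision plus data precision: 1/σ_n² = 1/σ₀² + n/σ².
So 1/σ₀² = 1/4.1306 − 25/123.9 = 0.242096 − 0.201776 = 0.040320.
Hence σ₀² = 1/0.040320 ≈ 24.8.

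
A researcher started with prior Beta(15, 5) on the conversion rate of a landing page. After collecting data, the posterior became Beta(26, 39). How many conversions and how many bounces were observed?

A Beta(a, b) prior with s successes and f failures in binomial data gives a Beta(a+s, b+f) posterior.
Match parameters: s=26−15=11, f=39−5=34.

11 conversions and 34 bounces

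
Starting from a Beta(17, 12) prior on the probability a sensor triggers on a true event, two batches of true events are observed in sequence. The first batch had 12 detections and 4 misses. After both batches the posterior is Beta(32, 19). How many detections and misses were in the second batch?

Sequential conjugate updates are equivalent to a single update on the pooled data, so total successes = posterior α − prior α and total failures = posterior β − prior β.
Total across both batches: 32−17=15 detections, 19−12=7 misses.
Subtract the first batch: 15−12=3 detections and 7−4=3 misses.

3 detections and 3 misses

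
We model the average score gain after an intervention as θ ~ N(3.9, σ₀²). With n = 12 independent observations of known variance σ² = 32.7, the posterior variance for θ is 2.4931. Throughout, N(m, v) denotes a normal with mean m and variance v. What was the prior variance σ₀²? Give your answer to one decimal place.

σ₀² = 29.3

Posterior precision equals prior precision plus data precision: 1/σ_n² = 1/σ₀² + n/σ².
So 1/σ₀² = 1/2.4931 − 12/32.7 = 0.401107 − 0.366972 = 0.034135.
Hence σ₀² = 1/0.034135 ≈ 29.3.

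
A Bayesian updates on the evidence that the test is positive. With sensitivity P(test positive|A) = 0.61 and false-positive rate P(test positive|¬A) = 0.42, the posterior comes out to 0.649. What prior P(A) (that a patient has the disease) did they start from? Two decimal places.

Bayes' rule in odds form gives O(A|E) = O(A)·[P(E|A)/P(E|¬A)], hence O(A) = O(A|E)/LR.
Posterior odds = 0.649/(1−0.649) = 1.8490. LR = 0.61/0.42 = 1.4524.
Prior odds = 1.8490/1.4524 = 1.2731, so P(A) = 1.2731/(1+1.2731) ≈ 0.56.

P(A) = 0.56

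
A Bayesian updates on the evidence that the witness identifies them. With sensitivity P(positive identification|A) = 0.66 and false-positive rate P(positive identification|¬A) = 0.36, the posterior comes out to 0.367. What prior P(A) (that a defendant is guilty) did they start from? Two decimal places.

Bayes' rule in odds form gives O(A|E) = O(A)·[P(E|A)/P(E|¬A)], hence O(A) = O(A|E)/LR.
Posterior odds = 0.367/(1−0.367) = 0.5798. LR = 0.66/0.36 = 1.8333.
Prior odds = 0.5798/1.8333 = 0.3163, so P(A) = 0.3163/(1+0.3163) ≈ 0.24.

P(A) = 0.24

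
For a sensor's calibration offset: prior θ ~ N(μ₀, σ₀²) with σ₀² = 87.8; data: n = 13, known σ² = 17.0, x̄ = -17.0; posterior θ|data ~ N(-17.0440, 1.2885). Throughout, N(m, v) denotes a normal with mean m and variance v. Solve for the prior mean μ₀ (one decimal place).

The posterior mean is a precision-weighted average: μ_n = (τ₀μ₀ + τ_data·x̄)/(τ₀+τ_data), with τ₀=1/σ₀² and τ_data=n/σ².
Here τ₀ = 1/87.8 = 0.011390 and τ_data = 13/17.0 = 0.764706, so τ_n = 0.776096.
Rearranging for μ₀: μ₀ = (μ_n·τ_n − τ_data·x̄)/τ₀ = (-17.0440·0.776096 − 0.764706·-17.0) / 0.011390 = -0.227778/0.011390 ≈ -20.0.

μ₀ = -20.0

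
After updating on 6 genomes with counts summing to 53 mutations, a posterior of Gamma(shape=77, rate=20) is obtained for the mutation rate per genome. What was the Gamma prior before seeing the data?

A Gamma(α, β) prior (rate parametrization) on a Poisson rate with n observations summing to S gives posterior Gamma(α+S, β+n).
So α = 77 − 53 = 24 and β = 20 − 6 = 14.

Gamma(shape=24, rate=14)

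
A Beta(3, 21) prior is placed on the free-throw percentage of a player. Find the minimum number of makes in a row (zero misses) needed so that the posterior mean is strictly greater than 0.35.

After k makes and 0 misses the posterior is Beta(3+k, 21), with mean (3+k)/(3+21+k).
Set (3+k)/(24+k) > 0.35 and solve: k > (0.35·24 − 3)/(1 − 0.35) = 8.308.
The smallest integer exceeding 8.308 is 9, and checking k=9: (12)/(33) = 0.3636 > 0.35.

k = 9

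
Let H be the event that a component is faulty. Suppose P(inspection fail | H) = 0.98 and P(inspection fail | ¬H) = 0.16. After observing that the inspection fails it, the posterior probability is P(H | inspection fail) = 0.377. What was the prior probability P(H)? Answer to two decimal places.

In odds form, posterior odds = prior odds × likelihood ratio, so prior odds = posterior odds ÷ LR.
Posterior odds = 0.377/(1−0.377) = 0.6051. LR = 0.98/0.16 = 6.1250.
Prior odds = 0.6051/6.1250 = 0.0988, so P(H) = 0.0988/(1+0.0988) ≈ 0.09.

P(H) = 0.09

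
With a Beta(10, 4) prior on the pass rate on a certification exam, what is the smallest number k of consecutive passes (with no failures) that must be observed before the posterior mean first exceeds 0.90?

k = 27

After k passes and 0 failures the posterior is Beta(10+k, 4), with mean (10+k)/(10+4+k).
Set (10+k)/(14+k) > 0.90 and solve: k > (0.90·14 − 10)/(1 − 0.90) = 26.000.
The smallest integer exceeding 26.000 is 27, and checking k=27: (37)/(41) = 0.9024 > 0.90.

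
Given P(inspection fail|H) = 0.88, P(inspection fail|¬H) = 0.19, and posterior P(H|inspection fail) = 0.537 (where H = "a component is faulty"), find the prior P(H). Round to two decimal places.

Bayes' rule in odds form gives O(H|E) = O(H)·[P(E|H)/P(E|¬H)], hence O(H) = O(H|E)/LR.
Posterior odds = 0.537/(1−0.537) = 1.1598. LR = 0.88/0.19 = 4.6316.
Prior odds = 1.1598/4.6316 = 0.2504, so P(H) = 0.2504/(1+0.2504) ≈ 0.20.

P(H) = 0.20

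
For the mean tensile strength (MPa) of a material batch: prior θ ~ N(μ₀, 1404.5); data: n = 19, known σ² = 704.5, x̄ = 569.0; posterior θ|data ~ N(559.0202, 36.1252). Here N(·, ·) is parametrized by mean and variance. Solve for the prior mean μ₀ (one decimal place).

With known observation variance, the Normal–Normal posterior has precision τ_n = τ₀ + n/σ² and mean μ_n = (τ₀μ₀ + (n/σ²)x̄)/τ_n.
Here τ₀ = 1/1404.5 = 0.000712 and τ_data = 19/704.5 = 0.026969, so τ_n = 0.027681.
Rearranging for μ₀: μ₀ = (μ_n·τ_n − τ_data·x̄)/τ₀ = (559.0202·0.027681 − 0.026969·569.0) / 0.000712 = 0.128877/0.000712 ≈ 181.0.

μ₀ = 181.0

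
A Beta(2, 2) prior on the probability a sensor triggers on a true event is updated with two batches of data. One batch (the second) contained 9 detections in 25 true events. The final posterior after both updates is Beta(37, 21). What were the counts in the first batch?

26 detections and 3 misses

Sequential conjugate updates are equivalent to a single update on the pooled data, so total successes = posterior α − prior α and total failures = posterior β − prior β.
Total across both batches: 37−2=35 detections, 21−2=19 misses.
Subtract the second batch: 35−9=26 detections and 19−16=3 misses.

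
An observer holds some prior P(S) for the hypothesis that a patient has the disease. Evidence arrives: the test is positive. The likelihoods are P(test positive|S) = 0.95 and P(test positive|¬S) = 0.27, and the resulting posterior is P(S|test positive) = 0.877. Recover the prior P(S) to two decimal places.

Bayes' rule in odds form gives O(S|E) = O(S)·[P(E|S)/P(E|¬S)], hence O(S) = O(S|E)/LR.
Posterior odds = 0.877/(1−0.877) = 7.1301. LR = 0.95/0.27 = 3.5185.
Prior odds = 7.1301/3.5185 = 2.0265, so P(S) = 2.0265/(1+2.0265) ≈ 0.67.

P(S) = 0.67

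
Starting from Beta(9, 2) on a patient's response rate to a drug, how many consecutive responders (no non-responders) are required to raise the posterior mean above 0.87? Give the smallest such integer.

k = 5

After k responders and 0 non-responders the posterior is Beta(9+k, 2), with mean (9+k)/(9+2+k).
Set (9+k)/(11+k) > 0.87 and solve: k > (0.87·11 − 9)/(1 − 0.87) = 4.385.
The smallest integer exceeding 4.385 is 5, and checking k=5: (14)/(16) = 0.8750 > 0.87.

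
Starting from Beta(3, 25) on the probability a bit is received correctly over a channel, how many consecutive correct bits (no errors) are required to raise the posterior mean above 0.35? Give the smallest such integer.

k = 11

After k correct bits and 0 errors the posterior is Beta(3+k, 25), with mean (3+k)/(3+25+k).
Set (3+k)/(28+k) > 0.35 and solve: k > (0.35·28 − 3)/(1 − 0.35) = 10.462.
The smallest integer exceeding 10.462 is 11, and checking k=11: (14)/(39) = 0.3590 > 0.35.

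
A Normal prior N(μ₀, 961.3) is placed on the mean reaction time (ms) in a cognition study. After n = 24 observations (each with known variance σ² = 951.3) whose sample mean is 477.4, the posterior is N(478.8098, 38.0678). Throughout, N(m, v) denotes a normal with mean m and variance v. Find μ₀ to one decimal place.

With known observation variance, the Normal–Normal posterior has precision τ_n = τ₀ + n/σ² and mean μ_n = (τ₀μ₀ + (n/σ²)x̄)/τ_n.
Here τ₀ = 1/961.3 = 0.001040 and τ_data = 24/951.3 = 0.025229, so τ_n = 0.026269.
Rearranging for μ₀: μ₀ = (μ_n·τ_n − τ_data·x̄)/τ₀ = (478.8098·0.026269 − 0.025229·477.4) / 0.001040 = 0.533530/0.001040 ≈ 513.0.

μ₀ = 513.0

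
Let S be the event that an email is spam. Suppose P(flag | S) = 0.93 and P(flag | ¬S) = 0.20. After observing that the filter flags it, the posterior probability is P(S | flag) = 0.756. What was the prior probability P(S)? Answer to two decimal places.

Bayes' rule in odds form gives O(S|E) = O(S)·[P(E|S)/P(E|¬S)], hence O(S) = O(S|E)/LR.
Posterior odds = 0.756/(1−0.756) = 3.0984. LR = 0.93/0.20 = 4.6500.
Prior odds = 3.0984/4.6500 = 0.6663, so P(S) = 0.6663/(1+0.6663) ≈ 0.40.

P(S) = 0.40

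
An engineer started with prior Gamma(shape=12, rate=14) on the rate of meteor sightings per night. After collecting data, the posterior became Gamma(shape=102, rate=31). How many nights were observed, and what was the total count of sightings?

A Gamma(α, β) prior (rate parametrization) on a Poisson rate with n observations summing to S gives posterior Gamma(α+S, β+n).
Matching: Σxᵢ = 102 − 12 = 90 and n = 31 − 14 = 17.

n = 17 nights with total 90 sightings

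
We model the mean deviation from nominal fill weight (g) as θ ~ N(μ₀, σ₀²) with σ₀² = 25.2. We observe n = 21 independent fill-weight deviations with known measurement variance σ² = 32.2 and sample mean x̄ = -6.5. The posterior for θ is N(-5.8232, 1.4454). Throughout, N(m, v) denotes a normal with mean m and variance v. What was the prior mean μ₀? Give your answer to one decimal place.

μ₀ = 5.3

The posterior mean is a precision-weighted average: μ_n = (τ₀μ₀ + τ_data·x̄)/(τ₀+τ_data), with τ₀=1/σ₀² and τ_data=n/σ².
Here τ₀ = 1/25.2 = 0.039683 and τ_data = 21/32.2 = 0.652174, so τ_n = 0.691857.
Rearranging for μ₀: μ₀ = (μ_n·τ_n − τ_data·x̄)/τ₀ = (-5.8232·0.691857 − 0.652174·-6.5) / 0.039683 = 0.210309/0.039683 ≈ 5.3.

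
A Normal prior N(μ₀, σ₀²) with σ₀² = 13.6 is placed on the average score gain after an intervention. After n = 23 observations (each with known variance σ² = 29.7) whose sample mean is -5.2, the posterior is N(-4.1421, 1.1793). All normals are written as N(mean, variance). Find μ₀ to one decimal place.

μ₀ = 7.0

The posterior mean is a precision-weighted average: μ_n = (τ₀μ₀ + τ_data·x̄)/(τ₀+τ_data), with τ₀=1/σ₀² and τ_data=n/σ².
Here τ₀ = 1/13.6 = 0.073529 and τ_data = 23/29.7 = 0.774411, so τ_n = 0.847940.
Rearranging for μ₀: μ₀ = (μ_n·τ_n − τ_data·x̄)/τ₀ = (-4.1421·0.847940 − 0.774411·-5.2) / 0.073529 = 0.514685/0.073529 ≈ 7.0.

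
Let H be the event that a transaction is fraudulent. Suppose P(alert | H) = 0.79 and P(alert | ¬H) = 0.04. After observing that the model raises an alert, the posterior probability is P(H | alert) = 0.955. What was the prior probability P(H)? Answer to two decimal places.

In odds form, posterior odds = prior odds × likelihood ratio, so prior odds = posterior odds ÷ LR.
Posterior odds = 0.955/(1−0.955) = 21.2222. LR = 0.79/0.04 = 19.7500.
Prior odds = 21.2222/19.7500 = 1.0745, so P(H) = 1.0745/(1+1.0745) ≈ 0.52.

P(H) = 0.52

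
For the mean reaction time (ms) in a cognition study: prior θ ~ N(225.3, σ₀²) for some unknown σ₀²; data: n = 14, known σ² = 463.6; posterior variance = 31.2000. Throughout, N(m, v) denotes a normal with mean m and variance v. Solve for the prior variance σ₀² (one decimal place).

σ₀² = 539.7

Posterior precision equals prior precision plus data precision: 1/σ_n² = 1/σ₀² + n/σ².
So 1/σ₀² = 1/31.2000 − 14/463.6 = 0.032051 − 0.030198 = 0.001853.
Hence σ₀² = 1/0.001853 ≈ 539.7.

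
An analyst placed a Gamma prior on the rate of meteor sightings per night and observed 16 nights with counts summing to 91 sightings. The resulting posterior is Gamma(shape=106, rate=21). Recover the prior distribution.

A Gamma(α, β) prior (rate parametrization) on a Poisson rate with n observations summing to S gives posterior Gamma(α+S, β+n).
So α = 106 − 91 = 15 and β = 21 − 16 = 5.

Gamma(shape=15, rate=5)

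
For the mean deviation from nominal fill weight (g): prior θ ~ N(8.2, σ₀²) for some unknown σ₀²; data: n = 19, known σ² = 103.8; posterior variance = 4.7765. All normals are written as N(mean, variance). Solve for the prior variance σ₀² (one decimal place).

For the Normal–Normal model with known σ², precisions add: τ_n = τ₀ + n/σ².
So 1/σ₀² = 1/4.7765 − 19/103.8 = 0.209358 − 0.183044 = 0.026314.
Hence σ₀² = 1/0.026314 ≈ 38.0.

σ₀² = 38.0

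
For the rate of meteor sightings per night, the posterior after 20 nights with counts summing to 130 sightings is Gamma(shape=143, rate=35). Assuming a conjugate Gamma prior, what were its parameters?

Gamma–Poisson conjugacy: posterior shape = α + Σxᵢ, posterior rate = β + n.
So α = 143 − 130 = 13 and β = 35 − 20 = 15.

Gamma(shape=13, rate=15)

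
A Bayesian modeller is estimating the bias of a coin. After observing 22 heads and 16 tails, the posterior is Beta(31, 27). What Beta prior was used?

Beta(9, 11)

A Beta(a, b) prior with s successes and f failures in binomial data gives a Beta(a+s, b+f) posterior.
So a = 31 − 22 = 9 and b = 27 − 16 = 11.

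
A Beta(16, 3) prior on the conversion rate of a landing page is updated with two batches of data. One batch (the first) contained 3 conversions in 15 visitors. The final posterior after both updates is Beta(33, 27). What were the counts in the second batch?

14 conversions and 12 bounces

Because Beta–binomial updating is additive in the counts, the combined data contributed (α_post−α_prior, β_post−β_prior) successes and failures.
Total across both batches: 33−16=17 conversions, 27−3=24 bounces.
Subtract the first batch: 17−3=14 conversions and 24−12=12 bounces.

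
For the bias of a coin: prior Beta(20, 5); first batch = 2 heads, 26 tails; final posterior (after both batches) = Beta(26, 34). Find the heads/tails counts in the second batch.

4 heads and 3 tails

Because Beta–binomial updating is additive in the counts, the combined data contributed (α_post−α_prior, β_post−β_prior) successes and failures.
Total across both batches: 26−20=6 heads, 34−5=29 tails.
Subtract the first batch: 6−2=4 heads and 29−26=3 tails.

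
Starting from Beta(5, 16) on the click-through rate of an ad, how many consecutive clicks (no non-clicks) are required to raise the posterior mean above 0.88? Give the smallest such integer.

After k clicks and 0 non-clicks the posterior is Beta(5+k, 16), with mean (5+k)/(5+16+k).
Set (5+k)/(21+k) > 0.88 and solve: k > (0.88·21 − 5)/(1 − 0.88) = 112.333.
The smallest integer exceeding 112.333 is 113, and checking k=113: (118)/(134) = 0.8806 > 0.88.

k = 113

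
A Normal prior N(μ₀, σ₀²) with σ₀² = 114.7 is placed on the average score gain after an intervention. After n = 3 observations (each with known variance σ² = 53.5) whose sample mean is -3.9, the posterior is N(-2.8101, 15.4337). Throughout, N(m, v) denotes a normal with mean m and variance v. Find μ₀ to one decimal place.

The posterior mean is a precision-weighted average: μ_n = (τ₀μ₀ + τ_data·x̄)/(τ₀+τ_data), with τ₀=1/σ₀² and τ_data=n/σ².
Here τ₀ = 1/114.7 = 0.008718 and τ_data = 3/53.5 = 0.056075, so τ_n = 0.064793.
Rearranging for μ₀: μ₀ = (μ_n·τ_n − τ_data·x̄)/τ₀ = (-2.8101·0.064793 − 0.056075·-3.9) / 0.008718 = 0.036618/0.008718 ≈ 4.2.

μ₀ = 4.2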